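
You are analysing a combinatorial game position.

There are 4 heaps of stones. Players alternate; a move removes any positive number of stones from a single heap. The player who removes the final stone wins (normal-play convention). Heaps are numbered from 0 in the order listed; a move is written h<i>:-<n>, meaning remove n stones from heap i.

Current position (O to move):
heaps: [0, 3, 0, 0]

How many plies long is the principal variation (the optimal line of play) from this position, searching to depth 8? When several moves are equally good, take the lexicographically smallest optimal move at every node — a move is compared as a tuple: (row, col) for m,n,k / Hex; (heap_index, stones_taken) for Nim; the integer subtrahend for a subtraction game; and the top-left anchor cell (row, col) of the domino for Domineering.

[(0,3,0,0)] O move#1: h1:-1:-1/(0,2,0,0), h1:-2:-1/(0,1,0,0), h1:-3:+1/(0,0,0,0)*
[(0,0,0,0)] end (terminal -1, X#2); searched (0,3,0,0) to 8

PV length from [(0,3,0,0)]: 1 ply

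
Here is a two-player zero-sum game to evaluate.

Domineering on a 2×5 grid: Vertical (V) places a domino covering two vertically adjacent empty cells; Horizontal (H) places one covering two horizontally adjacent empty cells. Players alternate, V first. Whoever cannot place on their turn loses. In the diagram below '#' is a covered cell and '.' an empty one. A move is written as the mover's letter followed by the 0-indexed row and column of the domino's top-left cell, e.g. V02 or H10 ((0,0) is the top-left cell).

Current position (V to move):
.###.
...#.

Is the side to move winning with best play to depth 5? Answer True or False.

p1 V@[.###./...#.]: V00[####./#..#.]+1* V04[.####/...##]-1
p2 H@[####./#..#.]: H11[####./####.]-1*
p3 V@[####./####.]: V04[#####/#####]+1*
p4 H@[#####/#####] terminal -1; root [.###./...#.] d5

V winning at [.###./...#.]: True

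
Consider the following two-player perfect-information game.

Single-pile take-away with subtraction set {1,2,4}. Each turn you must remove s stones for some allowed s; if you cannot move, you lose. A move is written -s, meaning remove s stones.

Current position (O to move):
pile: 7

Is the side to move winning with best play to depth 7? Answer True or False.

O winning at [7]: True

[7] O move#1: -1:+1/6*, -2:-1/5, -4:+1/3
[6] X move#2: -1:-1/5*, -2:-1/4, -4:-1/2
[5] O move#3: -1:-1/4, -2:+1/3*, -4:-1/1
[3] X move#4: -1:-1/2*, -2:-1/1
[2] O move#5: -1:-1/1, -2:+1/0*
[0] end (terminal -1, X#6); searched 7 to 7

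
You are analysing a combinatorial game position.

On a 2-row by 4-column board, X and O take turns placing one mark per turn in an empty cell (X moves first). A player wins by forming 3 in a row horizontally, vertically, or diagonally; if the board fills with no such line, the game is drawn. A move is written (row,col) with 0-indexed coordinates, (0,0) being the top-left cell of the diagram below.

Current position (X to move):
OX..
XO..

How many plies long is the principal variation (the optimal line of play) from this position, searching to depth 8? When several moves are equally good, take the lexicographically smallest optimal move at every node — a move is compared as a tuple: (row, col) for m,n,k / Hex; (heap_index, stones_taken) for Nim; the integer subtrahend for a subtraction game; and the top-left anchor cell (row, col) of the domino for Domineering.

ply 1, X at OX../XO.. | (0,2)=+0→OXX./XO..*; (0,3)=+0→OX.X/XO..; (1,2)=+0→OX../XOX.; (1,3)=+0→OX../XO.X
ply 2, O at OXX./XO.. | (0,3)=+0→OXXO/XO..*; (1,2)=-1→OXX./XOO.; (1,3)=-1→OXX./XO.O
ply 3, X at OXXO/XO.. | (1,2)=+0→OXXO/XOX.*; (1,3)=+0→OXXO/XO.X
ply 4, O at OXXO/XOX. | (1,3)=+0→OXXO/XOXO*
ply 5: OXXO/XOXO is terminal +0 (X); from OX../XO.. depth 8

PV length from [OX../XO..]: 4 plies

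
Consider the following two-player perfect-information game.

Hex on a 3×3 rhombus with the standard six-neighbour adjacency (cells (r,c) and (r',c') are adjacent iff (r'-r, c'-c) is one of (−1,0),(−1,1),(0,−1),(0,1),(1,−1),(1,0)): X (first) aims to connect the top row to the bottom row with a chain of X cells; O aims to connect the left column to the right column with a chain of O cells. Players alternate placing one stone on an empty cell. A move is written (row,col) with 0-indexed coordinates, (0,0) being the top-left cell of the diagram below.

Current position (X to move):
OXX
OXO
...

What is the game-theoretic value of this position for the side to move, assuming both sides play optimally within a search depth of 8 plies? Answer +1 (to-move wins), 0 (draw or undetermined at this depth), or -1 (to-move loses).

value(OXX/OXO/..., X) = +1

ply 1, X at OXX/OXO/... | (2,0)=+1→OXX/OXO/X..*; (2,1)=+1→OXX/OXO/.X.; (2,2)=+1→OXX/OXO/..X
ply 2: OXX/OXO/X.. is terminal -1 (O); from OXX/OXO/... depth 8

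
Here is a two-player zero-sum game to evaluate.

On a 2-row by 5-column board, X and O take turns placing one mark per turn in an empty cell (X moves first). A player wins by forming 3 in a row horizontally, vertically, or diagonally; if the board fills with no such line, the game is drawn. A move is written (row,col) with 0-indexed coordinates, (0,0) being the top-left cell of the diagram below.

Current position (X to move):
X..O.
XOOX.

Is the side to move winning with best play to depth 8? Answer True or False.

[X..O./XOOX.] X move#1: (0,1):+0/XX.O./XOOX.*, (0,2):+0/X.XO./XOOX., (0,4):+0/X..OX/XOOX., (1,4):-1/X..O./XOOXX
[XX.O./XOOX.] O move#2: (0,2):+0/XXOO./XOOX.*, (0,4):-1/XX.OO/XOOX., (1,4):-1/XX.O./XOOXO
[XXOO./XOOX.] X move#3: (0,4):+0/XXOOX/XOOX.*, (1,4):-1/XXOO./XOOXX
[XXOOX/XOOX.] O move#4: (1,4):+0/XXOOX/XOOXO*
[XXOOX/XOOXO] end (terminal +0, X#5); searched X..O./XOOX. to 8

X winning at [X..O./XOOX.]: False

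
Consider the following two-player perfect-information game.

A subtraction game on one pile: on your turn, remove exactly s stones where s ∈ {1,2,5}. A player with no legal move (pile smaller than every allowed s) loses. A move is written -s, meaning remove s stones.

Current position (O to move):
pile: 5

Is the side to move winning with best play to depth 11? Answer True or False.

p1 O@[5]: -1[4]-1 -2[3]+1* -5[0]+1
p2 X@[3]: -1[2]-1* -2[1]-1
p3 O@[2]: -1[1]-1 -2[0]+1*
p4 X@[0] terminal -1; root [5] d11

O winning at [5]: True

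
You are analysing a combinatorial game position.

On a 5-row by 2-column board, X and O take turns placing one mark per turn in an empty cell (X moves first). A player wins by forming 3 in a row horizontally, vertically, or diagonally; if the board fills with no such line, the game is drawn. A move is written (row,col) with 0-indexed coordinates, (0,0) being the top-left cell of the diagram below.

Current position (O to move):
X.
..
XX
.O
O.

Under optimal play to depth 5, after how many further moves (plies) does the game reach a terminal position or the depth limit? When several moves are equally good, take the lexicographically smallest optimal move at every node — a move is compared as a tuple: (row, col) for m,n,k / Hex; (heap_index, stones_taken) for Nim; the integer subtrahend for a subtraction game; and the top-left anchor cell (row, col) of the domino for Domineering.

PV length from [X./../XX/.O/O.]: 5 plies

ply 1, O at X./../XX/.O/O. | (0,1)=-1→XO/../XX/.O/O.; (1,0)=+0→X./O./XX/.O/O.*; (1,1)=-1→X./.O/XX/.O/O.; (3,0)=-1→X./../XX/OO/O.; (4,1)=-1→X./../XX/.O/OO
ply 2, X at X./O./XX/.O/O. | (0,1)=+0→XX/O./XX/.O/O.*; (1,1)=+0→X./OX/XX/.O/O.; (3,0)=+0→X./O./XX/XO/O.; (4,1)=+0→X./O./XX/.O/OX
ply 3, O at XX/O./XX/.O/O. | (1,1)=+0→XX/OO/XX/.O/O.*; (3,0)=-1→XX/O./XX/OO/O.; (4,1)=-1→XX/O./XX/.O/OO
ply 4, X at XX/OO/XX/.O/O. | (3,0)=+0→XX/OO/XX/XO/O.*; (4,1)=+0→XX/OO/XX/.O/OX
ply 5, O at XX/OO/XX/XO/O. | (4,1)=+0→XX/OO/XX/XO/OO*
ply 6: XX/OO/XX/XO/OO is terminal +0 (X); from X./../XX/.O/O. depth 5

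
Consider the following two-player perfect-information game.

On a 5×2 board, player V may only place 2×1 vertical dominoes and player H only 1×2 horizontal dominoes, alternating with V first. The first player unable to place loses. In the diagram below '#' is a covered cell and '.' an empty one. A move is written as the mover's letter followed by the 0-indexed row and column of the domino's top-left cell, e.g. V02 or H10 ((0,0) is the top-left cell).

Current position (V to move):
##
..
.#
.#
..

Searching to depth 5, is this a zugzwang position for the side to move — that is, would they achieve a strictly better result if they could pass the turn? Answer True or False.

p1 V@[##/../.#/.#/..]: V10[##/#./##/.#/..]-1* V20[##/../##/##/..]-1 V30[##/../.#/##/#.]-1
p2 H@[##/#./##/.#/..]: H40[##/#./##/.#/##]+1*
p3 V@[##/#./##/.#/##] terminal -1; root [##/../.#/.#/..] d5
suppose V passes — search the same position with H to move:
pass> p1 H@[##/../.#/.#/..]: H10[##/##/.#/.#/..]-1* H40[##/../.#/.#/##]-1
pass> p2 V@[##/##/.#/.#/..]: V20[##/##/##/##/..]-1 V30[##/##/.#/##/#.]+1*
pass> p3 H@[##/##/.#/##/#.] terminal -1; root [##/../.#/.#/..] d5
for V: play -1, pass +1

zugzwang(##/../.#/.#/.., V) = True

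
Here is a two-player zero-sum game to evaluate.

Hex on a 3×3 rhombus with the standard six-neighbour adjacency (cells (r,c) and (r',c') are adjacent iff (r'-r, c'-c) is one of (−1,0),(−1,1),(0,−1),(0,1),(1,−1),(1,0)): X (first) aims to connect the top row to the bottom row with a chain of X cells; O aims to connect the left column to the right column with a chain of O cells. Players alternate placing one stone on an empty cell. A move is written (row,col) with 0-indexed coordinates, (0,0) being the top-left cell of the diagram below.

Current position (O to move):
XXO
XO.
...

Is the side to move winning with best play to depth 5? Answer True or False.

O winning at [XXO/XO./...]: True

ply 1, O at XXO/XO./... | (1,2)=-1→XXO/XOO/...; (2,0)=+1→XXO/XO./O..*; (2,1)=-1→XXO/XO./.O.; (2,2)=-1→XXO/XO./..O
ply 2: XXO/XO./O.. is terminal -1 (X); from XXO/XO./... depth 5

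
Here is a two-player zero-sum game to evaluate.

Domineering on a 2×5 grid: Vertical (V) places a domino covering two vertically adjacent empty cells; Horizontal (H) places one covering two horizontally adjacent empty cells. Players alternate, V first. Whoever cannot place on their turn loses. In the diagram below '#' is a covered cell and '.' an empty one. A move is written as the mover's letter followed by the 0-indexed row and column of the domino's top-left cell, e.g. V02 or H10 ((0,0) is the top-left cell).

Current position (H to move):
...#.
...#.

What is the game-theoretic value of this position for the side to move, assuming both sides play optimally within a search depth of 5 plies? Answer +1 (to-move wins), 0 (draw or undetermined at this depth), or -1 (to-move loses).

ply 1, H at ...#./...#. | H00=-1→##.#./...#.*; H01=-1→.###./...#.; H10=-1→...#./##.#.; H11=-1→...#./.###.
ply 2, V at ##.#./...#. | V02=+1→####./..##.*; V04=-1→##.##/...##
ply 3, H at ####./..##. | H10=-1→####./####.*
ply 4, V at ####./####. | V04=+1→#####/#####*
ply 5: #####/##### is terminal -1 (H); from ...#./...#. depth 5

value(...#./...#., H) = -1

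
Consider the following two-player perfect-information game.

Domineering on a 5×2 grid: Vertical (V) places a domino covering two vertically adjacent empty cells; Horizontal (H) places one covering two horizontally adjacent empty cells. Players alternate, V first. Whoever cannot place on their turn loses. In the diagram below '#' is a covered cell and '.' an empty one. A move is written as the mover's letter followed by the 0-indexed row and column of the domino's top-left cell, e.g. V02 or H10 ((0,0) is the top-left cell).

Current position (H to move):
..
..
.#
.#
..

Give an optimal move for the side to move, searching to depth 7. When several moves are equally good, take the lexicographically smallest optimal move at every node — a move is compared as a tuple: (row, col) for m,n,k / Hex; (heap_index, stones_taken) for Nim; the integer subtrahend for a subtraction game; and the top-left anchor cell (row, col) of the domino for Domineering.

ply 1, H at ../../.#/.#/.. | H00=+1→##/../.#/.#/..*; H10=+1→../##/.#/.#/..; H40=-1→../../.#/.#/##
ply 2, V at ##/../.#/.#/.. | V10=-1→##/#./##/.#/..*; V20=-1→##/../##/##/..; V30=-1→##/../.#/##/#.
ply 3, H at ##/#./##/.#/.. | H40=+1→##/#./##/.#/##*
ply 4: ##/#./##/.#/## is terminal -1 (V); from ../../.#/.#/.. depth 7

H's best at [../../.#/.#/..]: H00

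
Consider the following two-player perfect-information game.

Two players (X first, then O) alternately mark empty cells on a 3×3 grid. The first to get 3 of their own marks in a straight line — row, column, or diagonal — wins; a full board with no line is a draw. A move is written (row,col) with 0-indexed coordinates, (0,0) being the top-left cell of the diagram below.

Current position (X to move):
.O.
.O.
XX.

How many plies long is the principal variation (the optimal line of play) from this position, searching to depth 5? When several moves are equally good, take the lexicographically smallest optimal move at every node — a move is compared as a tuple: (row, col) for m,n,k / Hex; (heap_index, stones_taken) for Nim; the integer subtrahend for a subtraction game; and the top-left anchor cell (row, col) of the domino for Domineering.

[.O./.O./XX.] X move#1: (0,0):+1/XO./.O./XX.*, (0,2):+0/.OX/.O./XX., (1,0):+1/.O./XO./XX., (1,2):+0/.O./.OX/XX., (2,2):+1/.O./.O./XXX
[XO./.O./XX.] O move#2: (0,2):-1/XOO/.O./XX.*, (1,0):-1/XO./OO./XX., (1,2):-1/XO./.OO/XX., (2,2):-1/XO./.O./XXO
[XOO/.O./XX.] X move#3: (1,0):+1/XOO/XO./XX.*, (1,2):+1/XOO/.OX/XX., (2,2):+1/XOO/.O./XXX
[XOO/XO./XX.] end (terminal -1, O#4); searched .O./.O./XX. to 5

PV length from [.O./.O./XX.]: 3 plies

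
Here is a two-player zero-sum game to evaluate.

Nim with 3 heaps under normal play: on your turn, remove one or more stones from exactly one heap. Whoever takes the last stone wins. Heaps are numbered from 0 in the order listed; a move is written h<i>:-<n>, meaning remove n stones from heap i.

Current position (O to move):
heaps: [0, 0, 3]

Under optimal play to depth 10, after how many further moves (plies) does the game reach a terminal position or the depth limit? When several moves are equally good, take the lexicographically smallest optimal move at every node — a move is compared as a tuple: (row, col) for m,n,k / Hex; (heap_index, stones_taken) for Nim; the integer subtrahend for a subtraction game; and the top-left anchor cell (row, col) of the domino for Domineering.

PV length from [(0,0,3)]: 1 ply

[(0,0,3)] O move#1: h2:-1:-1/(0,0,2), h2:-2:-1/(0,0,1), h2:-3:+1/(0,0,0)*
[(0,0,0)] end (terminal -1, X#2); searched (0,0,3) to 10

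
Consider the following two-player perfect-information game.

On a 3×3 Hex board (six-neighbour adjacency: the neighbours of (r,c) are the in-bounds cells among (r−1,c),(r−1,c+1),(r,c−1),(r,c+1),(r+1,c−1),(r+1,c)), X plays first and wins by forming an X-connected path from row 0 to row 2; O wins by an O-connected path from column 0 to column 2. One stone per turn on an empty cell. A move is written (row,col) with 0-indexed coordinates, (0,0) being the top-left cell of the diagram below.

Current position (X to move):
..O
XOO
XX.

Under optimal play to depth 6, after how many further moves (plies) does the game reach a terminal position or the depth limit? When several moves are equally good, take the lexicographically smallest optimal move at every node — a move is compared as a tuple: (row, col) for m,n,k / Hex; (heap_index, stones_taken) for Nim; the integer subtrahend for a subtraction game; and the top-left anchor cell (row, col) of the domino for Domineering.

PV length from [..O/XOO/XX.]: 1 ply

[..O/XOO/XX.] X move#1: (0,0):+1/X.O/XOO/XX.*, (0,1):+1/.XO/XOO/XX., (2,2):+1/..O/XOO/XXX
[X.O/XOO/XX.] end (terminal -1, O#2); searched ..O/XOO/XX. to 6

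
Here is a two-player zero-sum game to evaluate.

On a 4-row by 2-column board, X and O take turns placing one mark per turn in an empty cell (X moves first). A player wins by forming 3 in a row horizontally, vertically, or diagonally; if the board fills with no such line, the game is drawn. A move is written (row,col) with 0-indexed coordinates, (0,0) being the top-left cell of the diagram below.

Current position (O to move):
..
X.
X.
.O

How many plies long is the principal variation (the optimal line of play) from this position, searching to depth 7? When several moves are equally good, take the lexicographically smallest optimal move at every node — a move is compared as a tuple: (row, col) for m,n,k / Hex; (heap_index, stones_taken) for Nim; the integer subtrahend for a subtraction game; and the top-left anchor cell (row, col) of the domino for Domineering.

[../X./X./.O] O move#1: (0,0):-1/O./X./X./.O*, (0,1):-1/.O/X./X./.O, (1,1):-1/../XO/X./.O, (2,1):-1/../X./XO/.O, (3,0):-1/../X./X./OO
[O./X./X./.O] X move#2: (0,1):+0/OX/X./X./.O, (1,1):+0/O./XX/X./.O, (2,1):+0/O./X./XX/.O, (3,0):+1/O./X./X./XO*
[O./X./X./XO] end (terminal -1, O#3); searched ../X./X./.O to 7

PV length from [../X./X./.O]: 2 plies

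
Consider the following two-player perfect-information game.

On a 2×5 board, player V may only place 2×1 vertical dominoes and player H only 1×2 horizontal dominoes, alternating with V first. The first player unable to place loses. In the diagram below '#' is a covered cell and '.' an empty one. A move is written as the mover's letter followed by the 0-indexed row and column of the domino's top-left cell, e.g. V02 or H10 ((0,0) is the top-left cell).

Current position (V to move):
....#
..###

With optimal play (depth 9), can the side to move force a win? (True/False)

V winning at [....#/..###]: True

ply 1, V at ....#/..### | V00=-1→#...#/#.###; V01=+1→.#..#/.####*
ply 2, H at .#..#/.#### | H02=-1→.####/.####*
ply 3, V at .####/.#### | V00=+1→#####/#####*
ply 4: #####/##### is terminal -1 (H); from ....#/..### depth 9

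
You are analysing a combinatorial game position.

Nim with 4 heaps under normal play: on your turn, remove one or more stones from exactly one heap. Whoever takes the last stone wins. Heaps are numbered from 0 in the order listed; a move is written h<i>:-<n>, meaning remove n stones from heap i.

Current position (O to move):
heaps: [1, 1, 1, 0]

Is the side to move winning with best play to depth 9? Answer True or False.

[(1,1,1,0)] O move#1: h0:-1:+1/(0,1,1,0)*, h1:-1:+1/(1,0,1,0), h2:-1:+1/(1,1,0,0)
[(0,1,1,0)] X move#2: h1:-1:-1/(0,0,1,0)*, h2:-1:-1/(0,1,0,0)
[(0,0,1,0)] O move#3: h2:-1:+1/(0,0,0,0)*
[(0,0,0,0)] end (terminal -1, X#4); searched (1,1,1,0) to 9

O winning at [(1,1,1,0)]: True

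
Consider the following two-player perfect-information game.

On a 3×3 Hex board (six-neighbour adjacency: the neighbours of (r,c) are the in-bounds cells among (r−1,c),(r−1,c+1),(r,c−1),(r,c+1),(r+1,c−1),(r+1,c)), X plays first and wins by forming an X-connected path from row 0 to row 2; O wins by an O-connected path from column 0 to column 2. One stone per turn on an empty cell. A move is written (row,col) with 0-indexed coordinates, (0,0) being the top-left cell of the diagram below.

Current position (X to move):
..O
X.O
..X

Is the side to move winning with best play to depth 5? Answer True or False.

X winning at [..O/X.O/..X]: True

[..O/X.O/..X] X move#1: (0,0):-1/X.O/X.O/..X, (0,1):-1/.XO/X.O/..X, (1,1):+1/..O/XXO/..X*, (2,0):+1/..O/X.O/X.X, (2,1):+1/..O/X.O/.XX
[..O/XXO/..X] O move#2: (0,0):-1/O.O/XXO/..X*, (0,1):-1/.OO/XXO/..X, (2,0):-1/..O/XXO/O.X, (2,1):-1/..O/XXO/.OX
[O.O/XXO/..X] X move#3: (0,1):+1/OXO/XXO/..X*, (2,0):-1/O.O/XXO/X.X, (2,1):-1/O.O/XXO/.XX
[OXO/XXO/..X] O move#4: (2,0):-1/OXO/XXO/O.X*, (2,1):-1/OXO/XXO/.OX
[OXO/XXO/O.X] X move#5: (2,1):+1/OXO/XXO/OXX*
[OXO/XXO/OXX] end (terminal -1, O#6); searched ..O/X.O/..X to 5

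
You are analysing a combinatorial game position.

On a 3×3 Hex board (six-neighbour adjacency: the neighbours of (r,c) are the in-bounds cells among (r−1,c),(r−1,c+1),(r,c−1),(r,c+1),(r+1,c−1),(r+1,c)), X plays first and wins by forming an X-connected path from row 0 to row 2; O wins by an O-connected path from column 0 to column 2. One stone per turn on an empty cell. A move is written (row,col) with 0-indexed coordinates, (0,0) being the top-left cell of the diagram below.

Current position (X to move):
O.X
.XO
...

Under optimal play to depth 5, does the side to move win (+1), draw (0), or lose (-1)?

[O.X/.XO/...] X move#1: (0,1):+1/OXX/.XO/...*, (1,0):+1/O.X/XXO/..., (2,0):+1/O.X/.XO/X.., (2,1):+1/O.X/.XO/.X., (2,2):+1/O.X/.XO/..X
[OXX/.XO/...] O move#2: (1,0):-1/OXX/OXO/...*, (2,0):-1/OXX/.XO/O.., (2,1):-1/OXX/.XO/.O., (2,2):-1/OXX/.XO/..O
[OXX/OXO/...] X move#3: (2,0):+1/OXX/OXO/X..*, (2,1):+1/OXX/OXO/.X., (2,2):+1/OXX/OXO/..X
[OXX/OXO/X..] end (terminal -1, O#4); searched O.X/.XO/... to 5

value(O.X/.XO/..., X) = +1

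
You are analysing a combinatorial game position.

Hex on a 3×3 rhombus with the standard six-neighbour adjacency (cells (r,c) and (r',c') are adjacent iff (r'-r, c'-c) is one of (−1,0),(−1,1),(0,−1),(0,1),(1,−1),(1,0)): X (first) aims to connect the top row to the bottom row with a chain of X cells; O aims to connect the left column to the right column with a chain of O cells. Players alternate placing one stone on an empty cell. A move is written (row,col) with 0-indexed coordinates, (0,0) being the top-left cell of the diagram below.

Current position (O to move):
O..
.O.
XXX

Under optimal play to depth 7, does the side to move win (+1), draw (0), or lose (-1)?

value(O../.O./XXX, O) = +1

[O../.O./XXX] O move#1: (0,1):+1/OO./.O./XXX*, (0,2):+1/O.O/.O./XXX, (1,0):+1/O../OO./XXX, (1,2):+1/O../.OO/XXX
[OO./.O./XXX] X move#2: (0,2):-1/OOX/.O./XXX*, (1,0):-1/OO./XO./XXX, (1,2):-1/OO./.OX/XXX
[OOX/.O./XXX] O move#3: (1,0):-1/OOX/OO./XXX, (1,2):+1/OOX/.OO/XXX*
[OOX/.OO/XXX] end (terminal -1, X#4); searched O../.O./XXX to 7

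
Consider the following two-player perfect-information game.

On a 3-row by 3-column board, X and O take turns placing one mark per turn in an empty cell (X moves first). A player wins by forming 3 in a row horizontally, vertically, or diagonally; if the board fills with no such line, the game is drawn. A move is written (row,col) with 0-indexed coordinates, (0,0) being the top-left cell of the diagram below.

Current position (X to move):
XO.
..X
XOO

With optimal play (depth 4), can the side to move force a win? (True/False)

ply 1, X at XO./..X/XOO | (0,2)=-1→XOX/..X/XOO; (1,0)=+1→XO./X.X/XOO*; (1,1)=+1→XO./.XX/XOO
ply 2: XO./X.X/XOO is terminal -1 (O); from XO./..X/XOO depth 4

X winning at [XO./..X/XOO]: True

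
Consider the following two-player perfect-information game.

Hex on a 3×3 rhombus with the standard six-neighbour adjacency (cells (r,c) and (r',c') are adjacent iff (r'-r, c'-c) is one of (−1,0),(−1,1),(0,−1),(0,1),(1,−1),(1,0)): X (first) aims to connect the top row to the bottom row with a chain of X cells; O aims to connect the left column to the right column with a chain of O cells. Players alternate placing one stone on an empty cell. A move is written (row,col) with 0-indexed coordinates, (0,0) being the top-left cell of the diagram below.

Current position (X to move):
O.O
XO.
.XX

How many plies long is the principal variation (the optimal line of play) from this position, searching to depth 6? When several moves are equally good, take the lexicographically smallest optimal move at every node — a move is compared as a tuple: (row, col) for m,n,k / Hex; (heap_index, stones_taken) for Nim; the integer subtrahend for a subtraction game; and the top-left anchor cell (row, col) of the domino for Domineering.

PV length from [O.O/XO./.XX]: 2 plies

[O.O/XO./.XX] X move#1: (0,1):-1/OXO/XO./.XX*, (1,2):-1/O.O/XOX/.XX, (2,0):-1/O.O/XO./XXX
[OXO/XO./.XX] O move#2: (1,2):-1/OXO/XOO/.XX, (2,0):+1/OXO/XO./OXX*
[OXO/XO./OXX] end (terminal -1, X#3); searched O.O/XO./.XX to 6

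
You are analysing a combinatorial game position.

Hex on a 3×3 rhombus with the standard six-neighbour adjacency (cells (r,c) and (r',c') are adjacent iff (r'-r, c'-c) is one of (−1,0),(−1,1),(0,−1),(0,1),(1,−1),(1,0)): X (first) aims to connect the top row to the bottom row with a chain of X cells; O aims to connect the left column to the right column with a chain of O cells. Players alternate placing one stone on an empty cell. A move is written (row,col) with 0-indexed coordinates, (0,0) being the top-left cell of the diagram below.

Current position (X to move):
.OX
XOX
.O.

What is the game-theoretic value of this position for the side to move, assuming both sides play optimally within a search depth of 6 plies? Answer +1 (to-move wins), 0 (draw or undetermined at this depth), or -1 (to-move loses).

value(.OX/XOX/.O., X) = +1

[.OX/XOX/.O.] X move#1: (0,0):+1/XOX/XOX/.O.*, (2,0):+1/.OX/XOX/XO., (2,2):+1/.OX/XOX/.OX
[XOX/XOX/.O.] O move#2: (2,0):-1/XOX/XOX/OO.*, (2,2):-1/XOX/XOX/.OO
[XOX/XOX/OO.] X move#3: (2,2):+1/XOX/XOX/OOX*
[XOX/XOX/OOX] end (terminal -1, O#4); searched .OX/XOX/.O. to 6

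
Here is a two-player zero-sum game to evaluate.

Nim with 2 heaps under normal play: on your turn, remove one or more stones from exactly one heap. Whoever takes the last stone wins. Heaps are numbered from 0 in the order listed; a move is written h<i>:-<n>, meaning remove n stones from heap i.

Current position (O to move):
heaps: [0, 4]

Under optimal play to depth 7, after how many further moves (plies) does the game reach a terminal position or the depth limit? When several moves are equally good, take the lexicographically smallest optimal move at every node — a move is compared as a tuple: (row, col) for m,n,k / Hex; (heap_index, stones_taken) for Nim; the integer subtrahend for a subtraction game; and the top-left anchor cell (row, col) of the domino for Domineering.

p1 O@[(0,4)]: h1:-1[(0,3)]-1 h1:-2[(0,2)]-1 h1:-3[(0,1)]-1 h1:-4[(0,0)]+1*
p2 X@[(0,0)] terminal -1; root [(0,4)] d7

PV length from [(0,4)]: 1 ply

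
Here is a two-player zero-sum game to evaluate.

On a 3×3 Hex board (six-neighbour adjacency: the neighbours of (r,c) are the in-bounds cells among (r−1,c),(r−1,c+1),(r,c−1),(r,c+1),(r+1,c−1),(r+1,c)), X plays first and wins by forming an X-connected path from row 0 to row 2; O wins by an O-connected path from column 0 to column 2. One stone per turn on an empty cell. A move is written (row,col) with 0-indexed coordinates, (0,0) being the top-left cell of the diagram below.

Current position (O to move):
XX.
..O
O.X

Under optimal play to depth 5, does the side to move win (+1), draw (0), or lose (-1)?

p1 O@[XX./..O/O.X]: (0,2)[XXO/..O/O.X]+1* (1,0)[XX./O.O/O.X]+1 (1,1)[XX./.OO/O.X]+1 (2,1)[XX./..O/OOX]+1
p2 X@[XXO/..O/O.X]: (1,0)[XXO/X.O/O.X]-1* (1,1)[XXO/.XO/O.X]-1 (2,1)[XXO/..O/OXX]-1
p3 O@[XXO/X.O/O.X]: (1,1)[XXO/XOO/O.X]+1* (2,1)[XXO/X.O/OOX]+1
p4 X@[XXO/XOO/O.X] terminal -1; root [XX./..O/O.X] d5

value(XX./..O/O.X, O) = +1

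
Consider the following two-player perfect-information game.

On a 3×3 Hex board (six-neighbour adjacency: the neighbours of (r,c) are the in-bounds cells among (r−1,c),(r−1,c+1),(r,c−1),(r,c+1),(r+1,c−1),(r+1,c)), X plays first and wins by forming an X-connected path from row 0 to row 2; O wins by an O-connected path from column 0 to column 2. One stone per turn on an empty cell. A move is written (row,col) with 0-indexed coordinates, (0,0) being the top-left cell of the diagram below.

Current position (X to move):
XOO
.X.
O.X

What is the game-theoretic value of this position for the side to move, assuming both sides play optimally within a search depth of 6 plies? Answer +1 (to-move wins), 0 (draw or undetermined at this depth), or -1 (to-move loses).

p1 X@[XOO/.X./O.X]: (1,0)[XOO/XX./O.X]+1* (1,2)[XOO/.XX/O.X]-1 (2,1)[XOO/.X./OXX]-1
p2 O@[XOO/XX./O.X]: (1,2)[XOO/XXO/O.X]-1* (2,1)[XOO/XX./OOX]-1
p3 X@[XOO/XXO/O.X]: (2,1)[XOO/XXO/OXX]+1*
p4 O@[XOO/XXO/OXX] terminal -1; root [XOO/.X./O.X] d6

value(XOO/.X./O.X, X) = +1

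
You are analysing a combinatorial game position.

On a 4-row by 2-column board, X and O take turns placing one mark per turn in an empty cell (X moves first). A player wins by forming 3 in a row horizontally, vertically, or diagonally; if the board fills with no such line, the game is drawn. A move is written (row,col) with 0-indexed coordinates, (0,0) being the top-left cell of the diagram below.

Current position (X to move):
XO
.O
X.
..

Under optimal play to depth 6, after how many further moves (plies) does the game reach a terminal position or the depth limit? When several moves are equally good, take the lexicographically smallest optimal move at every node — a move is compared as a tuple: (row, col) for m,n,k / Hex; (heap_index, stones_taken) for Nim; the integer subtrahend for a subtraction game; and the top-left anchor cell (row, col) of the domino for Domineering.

ply 1, X at XO/.O/X./.. | (1,0)=+1→XO/XO/X./..*; (2,1)=+0→XO/.O/XX/..; (3,0)=-1→XO/.O/X./X.; (3,1)=-1→XO/.O/X./.X
ply 2: XO/XO/X./.. is terminal -1 (O); from XO/.O/X./.. depth 6

PV length from [XO/.O/X./..]: 1 ply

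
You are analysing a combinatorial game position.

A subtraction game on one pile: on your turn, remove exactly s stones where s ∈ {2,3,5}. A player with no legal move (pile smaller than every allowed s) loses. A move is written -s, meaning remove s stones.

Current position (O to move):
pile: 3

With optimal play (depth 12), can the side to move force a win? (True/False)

O winning at [3]: True

p1 O@[3]: -2[1]+1* -3[0]+1
p2 X@[1] terminal -1; root [3] d12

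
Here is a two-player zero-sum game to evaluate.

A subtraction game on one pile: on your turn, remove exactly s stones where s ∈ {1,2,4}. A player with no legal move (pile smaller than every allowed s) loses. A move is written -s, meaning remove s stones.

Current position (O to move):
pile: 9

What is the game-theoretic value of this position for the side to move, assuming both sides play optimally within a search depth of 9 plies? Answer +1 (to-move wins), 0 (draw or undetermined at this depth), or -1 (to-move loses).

ply 1, O at 9 | -1=-1→8*; -2=-1→7; -4=-1→5
ply 2, X at 8 | -1=-1→7; -2=+1→6*; -4=-1→4
ply 3, O at 6 | -1=-1→5*; -2=-1→4; -4=-1→2
ply 4, X at 5 | -1=-1→4; -2=+1→3*; -4=-1→1
ply 5, O at 3 | -1=-1→2*; -2=-1→1
ply 6, X at 2 | -1=-1→1; -2=+1→0*
ply 7: 0 is terminal -1 (O); from 9 depth 9

value(9, O) = -1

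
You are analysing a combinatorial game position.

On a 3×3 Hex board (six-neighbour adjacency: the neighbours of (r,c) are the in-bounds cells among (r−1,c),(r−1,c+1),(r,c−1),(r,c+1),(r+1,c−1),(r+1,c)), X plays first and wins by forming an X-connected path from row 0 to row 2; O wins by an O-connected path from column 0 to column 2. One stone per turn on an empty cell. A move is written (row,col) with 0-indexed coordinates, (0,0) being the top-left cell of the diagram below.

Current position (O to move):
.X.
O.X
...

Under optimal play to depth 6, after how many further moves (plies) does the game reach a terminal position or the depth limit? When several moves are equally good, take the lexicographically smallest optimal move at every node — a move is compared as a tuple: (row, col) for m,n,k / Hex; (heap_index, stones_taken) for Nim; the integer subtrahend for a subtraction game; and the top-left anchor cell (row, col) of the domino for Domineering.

PV length from [.X./O.X/...]: 6 plies

p1 O@[.X./O.X/...]: (0,0)[OX./O.X/...]-1* (0,2)[.XO/O.X/...]-1 (1,1)[.X./OOX/...]-1 (2,0)[.X./O.X/O..]-1 (2,1)[.X./O.X/.O.]-1 (2,2)[.X./O.X/..O]-1
p2 X@[OX./O.X/...]: (0,2)[OXX/O.X/...]+1* (1,1)[OX./OXX/...]+1 (2,0)[OX./O.X/X..]+1 (2,1)[OX./O.X/.X.]+1 (2,2)[OX./O.X/..X]+1
p3 O@[OXX/O.X/...]: (1,1)[OXX/OOX/...]-1* (2,0)[OXX/O.X/O..]-1 (2,1)[OXX/O.X/.O.]-1 (2,2)[OXX/O.X/..O]-1
p4 X@[OXX/OOX/...]: (2,0)[OXX/OOX/X..]+1* (2,1)[OXX/OOX/.X.]+1 (2,2)[OXX/OOX/..X]+1
p5 O@[OXX/OOX/X..]: (2,1)[OXX/OOX/XO.]-1* (2,2)[OXX/OOX/X.O]-1
p6 X@[OXX/OOX/XO.]: (2,2)[OXX/OOX/XOX]+1*
p7 O@[OXX/OOX/XOX] terminal -1; root [.X./O.X/...] d6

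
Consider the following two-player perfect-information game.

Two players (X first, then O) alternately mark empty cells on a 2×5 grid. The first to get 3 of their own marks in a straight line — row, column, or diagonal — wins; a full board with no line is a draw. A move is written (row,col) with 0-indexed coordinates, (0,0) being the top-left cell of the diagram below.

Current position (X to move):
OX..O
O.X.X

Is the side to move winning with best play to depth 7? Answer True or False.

X winning at [OX..O/O.X.X]: True

p1 X@[OX..O/O.X.X]: (0,2)[OXX.O/O.X.X]+1* (0,3)[OX.XO/O.X.X]+1 (1,1)[OX..O/OXX.X]+0 (1,3)[OX..O/O.XXX]+1
p2 O@[OXX.O/O.X.X]: (0,3)[OXXOO/O.X.X]-1* (1,1)[OXX.O/OOX.X]-1 (1,3)[OXX.O/O.XOX]-1
p3 X@[OXXOO/O.X.X]: (1,1)[OXXOO/OXX.X]+0 (1,3)[OXXOO/O.XXX]+1*
p4 O@[OXXOO/O.XXX] terminal -1; root [OX..O/O.X.X] d7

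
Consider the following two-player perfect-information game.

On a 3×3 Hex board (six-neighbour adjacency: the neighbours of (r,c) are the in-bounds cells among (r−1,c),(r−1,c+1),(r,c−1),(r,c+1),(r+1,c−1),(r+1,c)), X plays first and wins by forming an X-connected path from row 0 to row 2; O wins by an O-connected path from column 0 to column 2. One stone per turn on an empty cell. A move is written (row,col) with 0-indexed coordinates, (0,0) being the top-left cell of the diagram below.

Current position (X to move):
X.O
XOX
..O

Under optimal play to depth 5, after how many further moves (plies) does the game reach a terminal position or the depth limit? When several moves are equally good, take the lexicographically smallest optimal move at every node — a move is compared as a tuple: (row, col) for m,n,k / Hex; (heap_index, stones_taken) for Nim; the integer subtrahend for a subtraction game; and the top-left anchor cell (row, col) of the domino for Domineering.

p1 X@[X.O/XOX/..O]: (0,1)[XXO/XOX/..O]-1 (2,0)[X.O/XOX/X.O]+1* (2,1)[X.O/XOX/.XO]-1
p2 O@[X.O/XOX/X.O] terminal -1; root [X.O/XOX/..O] d5

PV length from [X.O/XOX/..O]: 1 ply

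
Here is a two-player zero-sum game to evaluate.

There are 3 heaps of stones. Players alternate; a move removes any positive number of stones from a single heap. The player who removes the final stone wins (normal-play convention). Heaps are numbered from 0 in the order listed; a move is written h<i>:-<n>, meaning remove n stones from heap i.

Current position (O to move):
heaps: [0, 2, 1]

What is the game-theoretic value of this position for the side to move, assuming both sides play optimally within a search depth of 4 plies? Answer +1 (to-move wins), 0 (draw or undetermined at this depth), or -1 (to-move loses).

[(0,2,1)] O move#1: h1:-1:+1/(0,1,1)*, h1:-2:-1/(0,0,1), h2:-1:-1/(0,2,0)
[(0,1,1)] X move#2: h1:-1:-1/(0,0,1)*, h2:-1:-1/(0,1,0)
[(0,0,1)] O move#3: h2:-1:+1/(0,0,0)*
[(0,0,0)] end (terminal -1, X#4); searched (0,2,1) to 4

value((0,2,1), O) = +1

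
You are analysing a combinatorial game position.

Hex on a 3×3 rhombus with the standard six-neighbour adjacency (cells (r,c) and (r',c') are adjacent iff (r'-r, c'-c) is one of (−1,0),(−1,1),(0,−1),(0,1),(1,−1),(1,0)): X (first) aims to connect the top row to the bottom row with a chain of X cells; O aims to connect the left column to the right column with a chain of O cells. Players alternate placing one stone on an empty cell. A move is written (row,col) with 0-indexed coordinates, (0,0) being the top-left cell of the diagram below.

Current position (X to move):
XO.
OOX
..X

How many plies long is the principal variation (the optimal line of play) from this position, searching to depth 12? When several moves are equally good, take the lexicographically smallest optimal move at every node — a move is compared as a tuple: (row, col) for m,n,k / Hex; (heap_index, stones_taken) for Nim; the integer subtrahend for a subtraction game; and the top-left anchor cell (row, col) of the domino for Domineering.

PV length from [XO./OOX/..X]: 1 ply

p1 X@[XO./OOX/..X]: (0,2)[XOX/OOX/..X]+1* (2,0)[XO./OOX/X.X]-1 (2,1)[XO./OOX/.XX]-1
p2 O@[XOX/OOX/..X] terminal -1; root [XO./OOX/..X] d12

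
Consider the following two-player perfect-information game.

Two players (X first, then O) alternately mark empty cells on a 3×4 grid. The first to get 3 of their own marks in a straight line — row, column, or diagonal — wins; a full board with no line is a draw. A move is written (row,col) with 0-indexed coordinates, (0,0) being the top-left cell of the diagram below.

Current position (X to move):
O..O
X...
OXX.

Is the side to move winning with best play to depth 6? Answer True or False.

p1 X@[O..O/X.../OXX.]: (0,1)[OX.O/X.../OXX.]+1* (0,2)[O.XO/X.../OXX.]+1 (1,1)[O..O/XX../OXX.]+1 (1,2)[O..O/X.X./OXX.]+1 (1,3)[O..O/X..X/OXX.]+1 (2,3)[O..O/X.../OXXX]+1
p2 O@[OX.O/X.../OXX.]: (0,2)[OXOO/X.../OXX.]-1* (1,1)[OX.O/XO../OXX.]-1 (1,2)[OX.O/X.O./OXX.]-1 (1,3)[OX.O/X..O/OXX.]-1 (2,3)[OX.O/X.../OXXO]-1
p3 X@[OXOO/X.../OXX.]: (1,1)[OXOO/XX../OXX.]+1* (1,2)[OXOO/X.X./OXX.]-1 (1,3)[OXOO/X..X/OXX.]-1 (2,3)[OXOO/X.../OXXX]+1
p4 O@[OXOO/XX../OXX.] terminal -1; root [O..O/X.../OXX.] d6

X winning at [O..O/X.../OXX.]: True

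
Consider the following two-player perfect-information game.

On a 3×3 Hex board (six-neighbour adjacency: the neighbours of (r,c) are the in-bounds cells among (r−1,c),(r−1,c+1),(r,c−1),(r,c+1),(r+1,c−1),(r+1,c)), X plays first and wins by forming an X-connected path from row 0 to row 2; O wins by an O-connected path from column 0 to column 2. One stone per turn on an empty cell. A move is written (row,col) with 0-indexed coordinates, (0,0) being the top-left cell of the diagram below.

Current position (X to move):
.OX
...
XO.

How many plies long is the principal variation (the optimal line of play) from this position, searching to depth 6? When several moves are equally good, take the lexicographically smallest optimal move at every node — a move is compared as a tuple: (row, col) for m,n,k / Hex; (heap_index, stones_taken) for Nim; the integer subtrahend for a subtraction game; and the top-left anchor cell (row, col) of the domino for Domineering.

p1 X@[.OX/.../XO.]: (0,0)[XOX/.../XO.]+1* (1,0)[.OX/X../XO.]+1 (1,1)[.OX/.X./XO.]+1 (1,2)[.OX/..X/XO.]+1 (2,2)[.OX/.../XOX]+1
p2 O@[XOX/.../XO.]: (1,0)[XOX/O../XO.]-1* (1,1)[XOX/.O./XO.]-1 (1,2)[XOX/..O/XO.]-1 (2,2)[XOX/.../XOO]-1
p3 X@[XOX/O../XO.]: (1,1)[XOX/OX./XO.]+1* (1,2)[XOX/O.X/XO.]+1 (2,2)[XOX/O../XOX]+1
p4 O@[XOX/OX./XO.] terminal -1; root [.OX/.../XO.] d6

PV length from [.OX/.../XO.]: 3 plies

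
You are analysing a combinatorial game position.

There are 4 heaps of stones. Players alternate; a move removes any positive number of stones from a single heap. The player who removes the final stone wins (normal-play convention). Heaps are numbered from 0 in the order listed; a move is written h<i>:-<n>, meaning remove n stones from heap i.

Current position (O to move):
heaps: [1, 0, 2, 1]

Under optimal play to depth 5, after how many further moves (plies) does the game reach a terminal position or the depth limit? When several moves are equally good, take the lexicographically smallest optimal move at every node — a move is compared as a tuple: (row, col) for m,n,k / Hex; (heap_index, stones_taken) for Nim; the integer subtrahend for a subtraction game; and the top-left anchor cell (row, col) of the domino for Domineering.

[(1,0,2,1)] O move#1: h0:-1:-1/(0,0,2,1), h2:-1:-1/(1,0,1,1), h2:-2:+1/(1,0,0,1)*, h3:-1:-1/(1,0,2,0)
[(1,0,0,1)] X move#2: h0:-1:-1/(0,0,0,1)*, h3:-1:-1/(1,0,0,0)
[(0,0,0,1)] O move#3: h3:-1:+1/(0,0,0,0)*
[(0,0,0,0)] end (terminal -1, X#4); searched (1,0,2,1) to 5

PV length from [(1,0,2,1)]: 3 plies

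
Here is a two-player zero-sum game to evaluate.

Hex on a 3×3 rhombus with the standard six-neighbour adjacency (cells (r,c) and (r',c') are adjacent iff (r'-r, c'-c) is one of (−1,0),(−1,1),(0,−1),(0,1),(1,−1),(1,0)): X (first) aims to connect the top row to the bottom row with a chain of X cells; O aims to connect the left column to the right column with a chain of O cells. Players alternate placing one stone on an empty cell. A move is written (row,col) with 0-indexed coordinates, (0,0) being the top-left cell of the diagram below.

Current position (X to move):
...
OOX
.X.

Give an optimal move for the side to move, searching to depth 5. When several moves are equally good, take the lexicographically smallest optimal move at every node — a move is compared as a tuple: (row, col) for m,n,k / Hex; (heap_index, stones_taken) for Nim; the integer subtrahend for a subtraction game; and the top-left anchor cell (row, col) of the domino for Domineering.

X's best at [.../OOX/.X.]: (0,2)

ply 1, X at .../OOX/.X. | (0,0)=-1→X../OOX/.X.; (0,1)=-1→.X./OOX/.X.; (0,2)=+1→..X/OOX/.X.*; (2,0)=-1→.../OOX/XX.; (2,2)=-1→.../OOX/.XX
ply 2: ..X/OOX/.X. is terminal -1 (O); from .../OOX/.X. depth 5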